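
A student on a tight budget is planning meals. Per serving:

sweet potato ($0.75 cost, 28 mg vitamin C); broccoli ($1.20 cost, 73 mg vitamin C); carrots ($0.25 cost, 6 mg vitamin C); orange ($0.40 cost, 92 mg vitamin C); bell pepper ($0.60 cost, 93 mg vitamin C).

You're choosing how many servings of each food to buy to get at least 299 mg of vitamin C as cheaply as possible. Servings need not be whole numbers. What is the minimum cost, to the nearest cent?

$1.30

Cost per mg of vitamin C: orange $0.0043, bell pepper $0.0065, broccoli $0.0164, sweet potato $0.0268, carrots $0.0417.
With no serving limits, use only orange: 299 mg / 92 mg = 3.25 servings × $0.40 = $1.30.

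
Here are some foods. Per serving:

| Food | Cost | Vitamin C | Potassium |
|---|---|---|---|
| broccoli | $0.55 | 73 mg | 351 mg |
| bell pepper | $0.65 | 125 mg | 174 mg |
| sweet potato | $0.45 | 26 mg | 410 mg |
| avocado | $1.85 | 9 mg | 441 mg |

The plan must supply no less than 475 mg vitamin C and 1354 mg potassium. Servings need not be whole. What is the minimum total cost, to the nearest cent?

For a min-cost LP with two ≥-constraints, a basic feasible solution has at most two positive variables.
broccoli only: max(475/73, 1354/351) = 6.507 servings → $3.58.
bell pepper only: max(475/125, 1354/174) = 7.782 servings → $5.06.
sweet potato only: max(475/26, 1354/410) = 18.27 servings → $8.22.
avocado only: max(475/9, 1354/441) = 52.78 servings → $97.64.
broccoli + bell pepper with both tight: 2.778 servings and 2.178 servings → $2.94.
broccoli + sweet potato: the both-tight solution has a negative serving — not a feasible corner.
broccoli + avocado: intersection lies outside the first quadrant.
bell pepper + sweet potato with both tight: 3.415 servings and 1.853 servings → $3.05.
bell pepper + avocado with both tight: 3.684 servings and 1.617 servings → $5.39.
sweet potato + avocado: intersection lies outside the first quadrant.
So the least-cost plan costs $2.94.

$2.94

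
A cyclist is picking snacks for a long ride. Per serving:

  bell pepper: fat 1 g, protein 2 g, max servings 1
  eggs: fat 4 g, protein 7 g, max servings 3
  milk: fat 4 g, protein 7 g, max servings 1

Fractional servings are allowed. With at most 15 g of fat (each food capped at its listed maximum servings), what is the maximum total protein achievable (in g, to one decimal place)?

Protein per g fat: bell pepper 2, eggs 1.75, milk 1.75.
Take 1 serving of bell pepper: uses 1 g fat, +2.0 g protein (running total 2.0 g).
Take 3 servings of eggs: uses 12 g fat, +21.0 g protein (running total 23.0 g).
Take 0.5 servings of milk: uses 2 g fat, +3.5 g protein (running total 26.5 g).
Filling greedily by protein-per-g fat is optimal for one linear limit, giving 26.5 g.

26.5 g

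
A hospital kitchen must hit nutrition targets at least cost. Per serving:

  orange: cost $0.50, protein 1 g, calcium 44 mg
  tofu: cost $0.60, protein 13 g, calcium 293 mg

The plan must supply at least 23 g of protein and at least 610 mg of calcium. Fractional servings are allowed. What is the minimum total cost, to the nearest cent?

orange only: max(23/1, 610/44) = 23 servings → $11.50.
tofu only: max(23/13, 610/293) = 2.082 servings → $1.25.
orange + tofu with both tight: 4.269 servings and 1.441 servings → $3.00.
Cheapest feasible corner: $1.25.

$1.25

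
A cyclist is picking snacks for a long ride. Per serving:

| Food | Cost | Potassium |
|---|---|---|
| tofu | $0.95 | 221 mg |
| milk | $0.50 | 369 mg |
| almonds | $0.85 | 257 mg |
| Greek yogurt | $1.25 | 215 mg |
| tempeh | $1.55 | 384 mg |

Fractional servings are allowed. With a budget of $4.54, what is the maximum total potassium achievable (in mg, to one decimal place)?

3350.5 mg

Potassium per dollar: milk 738, almonds 302.4, tempeh 247.7, tofu 232.6, Greek yogurt 172.
With no serving limits, spend the whole cost allowance on milk: $4.54 / $0.50 × 369 mg = 3350.5 mg.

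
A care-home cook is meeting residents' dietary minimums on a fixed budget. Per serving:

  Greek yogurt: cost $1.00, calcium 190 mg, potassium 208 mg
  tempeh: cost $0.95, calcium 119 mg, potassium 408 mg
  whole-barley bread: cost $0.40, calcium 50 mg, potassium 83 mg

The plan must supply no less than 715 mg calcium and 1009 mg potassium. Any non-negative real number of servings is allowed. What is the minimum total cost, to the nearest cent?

$4.03

Minimising a linear cost over {calcium ≥ 715, potassium ≥ 1009, servings ≥ 0} — the optimum is at a vertex, using one or two foods.
Greek yogurt only: max(715/190, 1009/208) = 4.851 servings → $4.85.
tempeh only: max(715/119, 1009/408) = 6.008 servings → $5.71.
whole-barley bread only: max(715/50, 1009/83) = 14.3 servings → $5.72.
Greek yogurt + tempeh with both tight: 3.253 servings and 0.8147 servings → $4.03.
Greek yogurt + whole-barley bread with both tight: 1.656 servings and 8.006 servings → $4.86.
tempeh + whole-barley bread: the both-tight solution has a negative serving — not a feasible corner.
Cheapest feasible corner: $4.03.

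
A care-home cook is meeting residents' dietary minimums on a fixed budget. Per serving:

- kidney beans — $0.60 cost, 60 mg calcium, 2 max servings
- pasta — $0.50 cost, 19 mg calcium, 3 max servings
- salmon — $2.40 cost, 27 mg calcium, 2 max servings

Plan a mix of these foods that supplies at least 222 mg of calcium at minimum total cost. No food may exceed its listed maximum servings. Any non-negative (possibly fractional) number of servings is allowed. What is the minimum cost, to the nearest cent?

Cost per mg of calcium: kidney beans $0.0100, pasta $0.0263, salmon $0.0889.
Take 2 servings of kidney beans: +120.0 mg calcium for $1.20 (total $1.20, still need 102.0 mg).
Take 3 servings of pasta: +57.0 mg calcium for $1.50 (total $2.70, still need 45.0 mg).
Take 1.667 servings of salmon: +45.0 mg calcium for $4.00 (total $6.70, still need 0.0 mg).
Filling from the cheapest source first is optimal under one linear minimum: $6.70.

$6.70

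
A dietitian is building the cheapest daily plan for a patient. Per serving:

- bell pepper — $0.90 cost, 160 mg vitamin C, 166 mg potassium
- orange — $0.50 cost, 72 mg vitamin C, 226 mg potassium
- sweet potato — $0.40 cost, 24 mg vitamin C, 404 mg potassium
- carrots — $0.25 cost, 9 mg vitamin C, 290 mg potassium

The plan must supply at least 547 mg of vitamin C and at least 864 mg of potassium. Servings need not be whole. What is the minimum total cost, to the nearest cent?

Two binding constraints pin down two serving amounts, so the optimal mix uses at most two foods. The candidates are each food alone (scaled to the tighter of vitamin C/potassium) and each pair with both constraints tight.
bell pepper only: max(547/160, 864/166) = 5.205 servings → $4.68.
orange only: max(547/72, 864/226) = 7.597 servings → $3.80.
sweet potato only: max(547/24, 864/404) = 22.79 servings → $9.12.
carrots only: max(547/9, 864/290) = 60.78 servings → $15.19.
bell pepper + orange with both tight: 2.537 servings and 1.96 servings → $3.26.
bell pepper + sweet potato with both tight: 3.301 servings and 0.7821 servings → $3.28.
bell pepper + carrots with both tight: 3.359 servings and 1.056 servings → $3.29.
orange + sweet potato: intersection lies outside the first quadrant.
orange + carrots with both targets exact would need a negative amount; discard.
sweet potato + carrots: intersection lies outside the first quadrant.
So the least-cost plan costs $3.26.

$3.26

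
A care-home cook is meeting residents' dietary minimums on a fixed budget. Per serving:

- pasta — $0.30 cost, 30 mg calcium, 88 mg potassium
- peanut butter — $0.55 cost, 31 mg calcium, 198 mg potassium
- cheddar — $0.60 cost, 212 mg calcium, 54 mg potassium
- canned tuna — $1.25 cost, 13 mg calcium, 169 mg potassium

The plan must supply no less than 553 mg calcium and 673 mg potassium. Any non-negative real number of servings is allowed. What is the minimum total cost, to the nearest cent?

With two linear requirements the optimum uses one or two foods; enumerate the corners.
pasta only: max(553/30, 673/88) = 18.43 servings → $5.53.
peanut butter only: max(553/31, 673/198) = 17.84 servings → $9.81.
cheddar only: max(553/212, 673/54) = 12.46 servings → $7.48.
canned tuna only: max(553/13, 673/169) = 42.54 servings → $53.17.
pasta + peanut butter with both targets exact would need a negative amount; discard.
pasta + cheddar with both tight: 6.622 servings and 1.671 servings → $2.99.
pasta + canned tuna: the both-tight solution has a negative serving — not a feasible corner.
peanut butter + cheddar with both tight: 2.799 servings and 2.199 servings → $2.86.
peanut butter + canned tuna: the both-tight solution has a negative serving — not a feasible corner.
cheddar + canned tuna with both tight: 2.412 servings and 3.212 servings → $5.46.
The minimum over all feasible corners is $2.86.

$2.86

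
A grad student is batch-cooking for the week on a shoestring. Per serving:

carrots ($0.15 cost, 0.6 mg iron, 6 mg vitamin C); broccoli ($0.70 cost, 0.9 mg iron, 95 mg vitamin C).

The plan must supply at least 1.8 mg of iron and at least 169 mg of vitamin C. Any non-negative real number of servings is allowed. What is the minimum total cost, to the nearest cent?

$1.28

The cheapest plan sits at a corner of the feasible region — with two constraints it uses at most two foods.
carrots only: max(1.8/0.6, 169/6) = 28.17 servings → $4.22.
broccoli only: max(1.8/0.9, 169/95) = 2 servings → $1.40.
carrots + broccoli with both tight: 0.3663 servings and 1.756 servings → $1.28.
So the least-cost plan costs $1.28.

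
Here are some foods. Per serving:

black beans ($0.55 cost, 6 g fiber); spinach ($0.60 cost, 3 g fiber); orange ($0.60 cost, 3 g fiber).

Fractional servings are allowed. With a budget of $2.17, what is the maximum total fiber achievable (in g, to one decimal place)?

23.7 g

Fiber per dollar: black beans 10.91, spinach 5, orange 5.
With no serving limits, spend the whole cost allowance on black beans: $2.17 / $0.55 × 6 g = 23.7 g.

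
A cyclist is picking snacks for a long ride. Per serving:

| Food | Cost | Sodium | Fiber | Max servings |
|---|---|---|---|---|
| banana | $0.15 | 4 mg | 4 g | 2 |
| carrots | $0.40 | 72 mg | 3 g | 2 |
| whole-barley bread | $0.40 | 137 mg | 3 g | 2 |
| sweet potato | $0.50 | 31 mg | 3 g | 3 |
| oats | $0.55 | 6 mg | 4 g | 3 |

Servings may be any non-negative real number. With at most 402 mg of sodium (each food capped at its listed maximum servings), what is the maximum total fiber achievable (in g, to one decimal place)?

Fiber per mg sodium: banana 1, oats 0.6667, sweet potato 0.09677, carrots 0.04167, whole-barley bread 0.0219.
Take 2 servings of banana: uses 8 mg sodium, +8.0 g fiber (running total 8.0 g).
Take 3 servings of oats: uses 18 mg sodium, +12.0 g fiber (running total 20.0 g).
Take 3 servings of sweet potato: uses 93 mg sodium, +9.0 g fiber (running total 29.0 g).
Take 2 servings of carrots: uses 144 mg sodium, +6.0 g fiber (running total 35.0 g).
Take 1.015 servings of whole-barley bread: uses 139 mg sodium, +3.0 g fiber (running total 38.0 g).
Filling greedily by fiber-per-mg sodium is optimal for one linear limit, giving 38.0 g.

38.0 g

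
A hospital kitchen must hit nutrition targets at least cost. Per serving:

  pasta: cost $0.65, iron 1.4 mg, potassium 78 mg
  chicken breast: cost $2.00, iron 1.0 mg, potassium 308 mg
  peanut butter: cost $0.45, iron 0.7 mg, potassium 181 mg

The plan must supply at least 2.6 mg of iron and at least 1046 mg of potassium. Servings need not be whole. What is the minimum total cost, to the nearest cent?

A basic optimal solution has at most two foods positive. Try each food alone and each pair with both targets met exactly.
pasta only: max(2.6/1.4, 1046/78) = 13.41 servings → $8.72.
chicken breast only: max(2.6/1.0, 1046/308) = 3.396 servings → $6.79.
peanut butter only: max(2.6/0.7, 1046/181) = 5.779 servings → $2.60.
pasta + chicken breast: intersection lies outside the first quadrant.
pasta + peanut butter: intersection lies outside the first quadrant.
chicken breast + peanut butter: the both-tight solution has a negative serving — not a feasible corner.
So the least-cost plan costs $2.60.

$2.60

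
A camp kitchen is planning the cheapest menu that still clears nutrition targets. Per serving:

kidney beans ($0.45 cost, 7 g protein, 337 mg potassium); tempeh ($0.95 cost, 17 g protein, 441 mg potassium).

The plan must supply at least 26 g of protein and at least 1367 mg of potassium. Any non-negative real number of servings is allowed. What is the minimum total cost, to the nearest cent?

Two binding constraints pin down two serving amounts, so the optimal mix uses at most two foods. The candidates are each food alone (scaled to the tighter of protein/potassium) and each pair with both constraints tight.
kidney beans only: max(26/7, 1367/337) = 4.056 servings → $1.83.
tempeh only: max(26/17, 1367/441) = 3.1 servings → $2.94.
kidney beans + tempeh: intersection lies outside the first quadrant.
So the least-cost plan costs $1.83.

$1.83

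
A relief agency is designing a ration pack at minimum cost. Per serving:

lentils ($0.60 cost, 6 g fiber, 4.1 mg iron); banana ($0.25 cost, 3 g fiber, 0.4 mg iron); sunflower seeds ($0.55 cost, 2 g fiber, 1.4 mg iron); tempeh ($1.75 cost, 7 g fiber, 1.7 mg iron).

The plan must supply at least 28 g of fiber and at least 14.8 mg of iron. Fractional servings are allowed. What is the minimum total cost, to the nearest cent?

$2.67

Two binding constraints pin down two serving amounts, so the optimal mix uses at most two foods. The candidates are each food alone (scaled to the tighter of fiber/iron) and each pair with both constraints tight.
lentils only: max(28/6, 14.8/4.1) = 4.667 servings → $2.80.
banana only: max(28/3, 14.8/0.4) = 37 servings → $9.25.
sunflower seeds only: max(28/2, 14.8/1.4) = 14 servings → $7.70.
tempeh only: max(28/7, 14.8/1.7) = 8.706 servings → $15.24.
lentils + banana with both tight: 3.354 servings and 2.626 servings → $2.67.
lentils + sunflower seeds: intersection lies outside the first quadrant.
lentils + tempeh with both tight: 3.027 servings and 1.405 servings → $4.28.
banana + sunflower seeds with both tight: 2.824 servings and 9.765 servings → $6.08.
banana + tempeh: the both-tight solution has a negative serving — not a feasible corner.
sunflower seeds + tempeh with both tight: 8.75 servings and 1.5 servings → $7.44.
The minimum over all feasible corners is $2.67.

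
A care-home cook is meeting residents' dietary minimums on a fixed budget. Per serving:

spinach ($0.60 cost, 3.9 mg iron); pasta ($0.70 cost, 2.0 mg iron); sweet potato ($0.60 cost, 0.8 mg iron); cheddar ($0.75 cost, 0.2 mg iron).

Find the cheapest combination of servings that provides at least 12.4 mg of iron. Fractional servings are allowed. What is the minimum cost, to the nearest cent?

$1.91

Cost per mg of iron: spinach $0.1538, pasta $0.3500, sweet potato $0.7500, cheddar $3.7500.
With no serving limits, use only spinach: 12.4 mg / 3.9 mg = 3.179 servings × $0.60 = $1.91.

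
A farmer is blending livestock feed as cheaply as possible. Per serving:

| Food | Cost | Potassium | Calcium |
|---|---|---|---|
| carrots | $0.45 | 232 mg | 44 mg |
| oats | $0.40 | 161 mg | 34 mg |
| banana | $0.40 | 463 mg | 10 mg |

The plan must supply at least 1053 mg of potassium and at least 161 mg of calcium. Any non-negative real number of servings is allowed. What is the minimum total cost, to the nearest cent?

$1.79

With two linear requirements the optimum uses one or two foods; enumerate the corners.
carrots only: max(1053/232, 161/44) = 4.539 servings → $2.04.
oats only: max(1053/161, 161/34) = 6.54 servings → $2.62.
banana only: max(1053/463, 161/10) = 16.1 servings → $6.44.
carrots + oats: intersection lies outside the first quadrant.
carrots + banana with both tight: 3.546 servings and 0.4975 servings → $1.79.
oats + banana with both tight: 4.53 servings and 0.6992 servings → $2.09.
The minimum over all feasible corners is $1.79.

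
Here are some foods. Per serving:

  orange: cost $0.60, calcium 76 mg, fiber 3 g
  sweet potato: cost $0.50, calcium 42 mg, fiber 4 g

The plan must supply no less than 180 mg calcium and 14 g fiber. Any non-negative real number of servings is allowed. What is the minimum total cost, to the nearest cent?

$1.92

Minimising a linear cost over {calcium ≥ 180, fiber ≥ 14, servings ≥ 0} — the optimum is at a vertex, using one or two foods.
orange only: max(180/76, 14/3) = 4.667 servings → $2.80.
sweet potato only: max(180/42, 14/4) = 4.286 servings → $2.14.
orange + sweet potato with both tight: 0.7416 servings and 2.944 servings → $1.92.
So the least-cost plan costs $1.92.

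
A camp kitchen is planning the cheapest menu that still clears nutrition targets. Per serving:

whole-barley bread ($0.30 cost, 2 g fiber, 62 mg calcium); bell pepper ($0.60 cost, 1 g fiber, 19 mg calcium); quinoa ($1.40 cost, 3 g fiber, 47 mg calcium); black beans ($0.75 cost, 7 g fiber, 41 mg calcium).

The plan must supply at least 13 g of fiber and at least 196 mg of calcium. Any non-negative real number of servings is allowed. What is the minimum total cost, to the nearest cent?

$1.60

whole-barley bread only: max(13/2, 196/62) = 6.5 servings → $1.95.
bell pepper only: max(13/1, 196/19) = 13 servings → $7.80.
quinoa only: max(13/3, 196/47) = 4.333 servings → $6.07.
black beans only: max(13/7, 196/41) = 4.78 servings → $3.59.
whole-barley bread + bell pepper: intersection lies outside the first quadrant.
whole-barley bread + quinoa: the both-tight solution has a negative serving — not a feasible corner.
whole-barley bread + black beans with both tight: 2.384 servings and 1.176 servings → $1.60.
bell pepper + quinoa with both targets exact would need a negative amount; discard.
bell pepper + black beans with both tight: 9.12 servings and 0.5543 servings → $5.89.
quinoa + black beans with both tight: 4.073 servings and 0.1117 servings → $5.79.
The minimum over all feasible corners is $1.60.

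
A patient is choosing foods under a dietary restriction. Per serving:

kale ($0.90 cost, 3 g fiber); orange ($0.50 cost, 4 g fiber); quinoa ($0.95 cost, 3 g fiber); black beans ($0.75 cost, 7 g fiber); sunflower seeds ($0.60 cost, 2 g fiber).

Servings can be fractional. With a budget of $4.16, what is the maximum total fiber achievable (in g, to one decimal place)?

38.8 g

Fiber per dollar: black beans 9.333, orange 8, kale 3.333, sunflower seeds 3.333, quinoa 3.158.
With no serving limits, spend the whole cost allowance on black beans: $4.16 / $0.75 × 7 g = 38.8 g.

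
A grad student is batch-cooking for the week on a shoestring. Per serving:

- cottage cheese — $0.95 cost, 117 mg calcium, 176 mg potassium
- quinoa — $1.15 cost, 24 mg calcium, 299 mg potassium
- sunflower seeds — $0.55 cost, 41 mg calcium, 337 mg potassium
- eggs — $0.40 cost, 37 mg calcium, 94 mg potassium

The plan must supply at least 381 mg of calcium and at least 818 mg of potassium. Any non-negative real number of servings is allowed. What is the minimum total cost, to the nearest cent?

Check every corner: each single food scaled to meet both minima, and each pair solved so both constraints bind.
cottage cheese only: max(381/117, 818/176) = 4.648 servings → $4.42.
quinoa only: max(381/24, 818/299) = 15.88 servings → $18.26.
sunflower seeds only: max(381/41, 818/337) = 9.293 servings → $5.11.
eggs only: max(381/37, 818/94) = 10.3 servings → $4.12.
cottage cheese + quinoa with both tight: 3.065 servings and 0.9314 servings → $3.98.
cottage cheese + sunflower seeds with both tight: 2.945 servings and 0.8894 servings → $3.29.
cottage cheese + eggs with both tight: 1.237 servings and 6.387 servings → $3.73.
quinoa + sunflower seeds: the both-tight solution has a negative serving — not a feasible corner.
quinoa + eggs: the both-tight solution has a negative serving — not a feasible corner.
sunflower seeds + eggs: intersection lies outside the first quadrant.
Cheapest feasible corner: $3.29.

$3.29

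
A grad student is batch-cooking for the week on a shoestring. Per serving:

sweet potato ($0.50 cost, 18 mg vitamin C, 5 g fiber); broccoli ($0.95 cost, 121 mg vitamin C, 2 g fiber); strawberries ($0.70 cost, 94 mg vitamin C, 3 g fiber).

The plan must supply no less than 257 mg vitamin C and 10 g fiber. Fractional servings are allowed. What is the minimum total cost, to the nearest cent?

$2.06

Check every corner: each single food scaled to meet both minima, and each pair solved so both constraints bind.
sweet potato only: max(257/18, 10/5) = 14.28 servings → $7.14.
broccoli only: max(257/121, 10/2) = 5 servings → $4.75.
strawberries only: max(257/94, 10/3) = 3.333 servings → $2.33.
sweet potato + broccoli with both tight: 1.223 servings and 1.942 servings → $2.46.
sweet potato + strawberries with both tight: 0.4062 servings and 2.656 servings → $2.06.
broccoli + strawberries: intersection lies outside the first quadrant.
Cheapest feasible corner: $2.06.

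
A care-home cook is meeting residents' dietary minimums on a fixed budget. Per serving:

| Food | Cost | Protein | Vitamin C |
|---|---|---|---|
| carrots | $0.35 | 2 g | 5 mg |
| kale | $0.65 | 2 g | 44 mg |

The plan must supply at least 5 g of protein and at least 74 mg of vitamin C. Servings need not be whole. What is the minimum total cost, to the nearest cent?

$1.35

At the optimum either one food covers both requirements or two foods hit both targets exactly; no other combination can be cheaper.
carrots only: max(5/2, 74/5) = 14.8 servings → $5.18.
kale only: max(5/2, 74/44) = 2.5 servings → $1.62.
carrots + kale with both tight: 0.9231 servings and 1.577 servings → $1.35.
Cheapest feasible corner: $1.35.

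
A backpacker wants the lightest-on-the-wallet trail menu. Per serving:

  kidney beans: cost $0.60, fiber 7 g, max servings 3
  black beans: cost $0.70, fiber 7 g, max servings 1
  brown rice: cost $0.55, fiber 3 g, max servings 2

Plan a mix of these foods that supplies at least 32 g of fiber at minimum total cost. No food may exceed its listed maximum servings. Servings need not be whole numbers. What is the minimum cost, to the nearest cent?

$3.23

Cost per g of fiber: kidney beans $0.0857, black beans $0.1000, brown rice $0.1833.
Take 3 servings of kidney beans: +21.0 g fiber for $1.80 (total $1.80, still need 11.0 g).
Take 1 serving of black beans: +7.0 g fiber for $0.70 (total $2.50, still need 4.0 g).
Take 1.333 servings of brown rice: +4.0 g fiber for $0.73 (total $3.23, still need 0.0 g).
Greedy by cheapest-per-g is optimal for a single linear constraint, so the minimum cost is $3.23.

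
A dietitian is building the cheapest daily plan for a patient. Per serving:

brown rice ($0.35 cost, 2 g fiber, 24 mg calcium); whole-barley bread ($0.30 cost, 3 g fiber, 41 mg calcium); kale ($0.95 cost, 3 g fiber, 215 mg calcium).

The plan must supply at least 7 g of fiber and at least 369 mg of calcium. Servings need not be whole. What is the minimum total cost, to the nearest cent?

For a min-cost LP with two ≥-constraints, a basic feasible solution has at most two positive variables.
brown rice only: max(7/2, 369/24) = 15.38 servings → $5.38.
whole-barley bread only: max(7/3, 369/41) = 9 servings → $2.70.
kale only: max(7/3, 369/215) = 2.333 servings → $2.22.
brown rice + whole-barley bread: intersection lies outside the first quadrant.
brown rice + kale with both tight: 1.112 servings and 1.592 servings → $1.90.
whole-barley bread + kale with both tight: 0.7625 servings and 1.571 servings → $1.72.
So the least-cost plan costs $1.72.

$1.72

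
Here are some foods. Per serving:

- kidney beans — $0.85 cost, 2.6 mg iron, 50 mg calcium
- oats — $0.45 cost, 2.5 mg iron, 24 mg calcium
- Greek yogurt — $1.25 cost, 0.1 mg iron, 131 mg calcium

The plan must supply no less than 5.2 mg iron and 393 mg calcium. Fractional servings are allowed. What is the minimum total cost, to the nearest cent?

The cheapest plan sits at a corner of the feasible region — with two constraints it uses at most two foods.
kidney beans only: max(5.2/2.6, 393/50) = 7.86 servings → $6.68.
oats only: max(5.2/2.5, 393/24) = 16.38 servings → $7.37.
Greek yogurt only: max(5.2/0.1, 393/131) = 52 servings → $65.00.
kidney beans + oats: the both-tight solution has a negative serving — not a feasible corner.
kidney beans + Greek yogurt with both tight: 1.913 servings and 2.27 servings → $4.46.
oats + Greek yogurt with both tight: 1.974 servings and 2.638 servings → $4.19.
Cheapest feasible corner: $4.19.

$4.19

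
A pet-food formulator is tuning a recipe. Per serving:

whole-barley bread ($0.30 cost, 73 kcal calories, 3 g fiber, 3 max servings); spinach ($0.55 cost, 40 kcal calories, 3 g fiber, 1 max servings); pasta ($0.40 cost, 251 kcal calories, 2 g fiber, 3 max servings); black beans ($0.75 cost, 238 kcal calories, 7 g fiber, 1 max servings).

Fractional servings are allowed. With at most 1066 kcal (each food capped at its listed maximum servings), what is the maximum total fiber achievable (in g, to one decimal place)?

23.5 g

Fiber per kcal: spinach 0.075, whole-barley bread 0.0411, black beans 0.02941, pasta 0.007968.
Take 1 serving of spinach: uses 40 kcal, +3.0 g fiber (running total 3.0 g).
Take 3 servings of whole-barley bread: uses 219 kcal, +9.0 g fiber (running total 12.0 g).
Take 1 serving of black beans: uses 238 kcal, +7.0 g fiber (running total 19.0 g).
Take 2.267 servings of pasta: uses 569 kcal, +4.5 g fiber (running total 23.5 g).
Filling greedily by fiber-per-kcal is optimal for one linear limit, giving 23.5 g.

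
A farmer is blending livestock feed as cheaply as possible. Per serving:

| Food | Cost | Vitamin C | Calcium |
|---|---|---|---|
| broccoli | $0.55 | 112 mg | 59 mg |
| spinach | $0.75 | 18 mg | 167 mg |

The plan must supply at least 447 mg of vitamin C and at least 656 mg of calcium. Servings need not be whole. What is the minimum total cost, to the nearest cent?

$3.96

The cheapest plan sits at a corner of the feasible region — with two constraints it uses at most two foods.
broccoli only: max(447/112, 656/59) = 11.12 servings → $6.12.
spinach only: max(447/18, 656/167) = 24.83 servings → $18.62.
broccoli + spinach with both tight: 3.562 servings and 2.67 servings → $3.96.
Cheapest feasible corner: $3.96.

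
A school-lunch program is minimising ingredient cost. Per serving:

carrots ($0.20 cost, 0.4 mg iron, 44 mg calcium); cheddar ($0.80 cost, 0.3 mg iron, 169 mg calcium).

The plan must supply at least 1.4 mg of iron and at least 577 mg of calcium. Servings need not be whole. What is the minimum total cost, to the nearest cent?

Compare the cost at each extreme point of the feasible region.
carrots only: max(1.4/0.4, 577/44) = 13.11 servings → $2.62.
cheddar only: max(1.4/0.3, 577/169) = 4.667 servings → $3.73.
carrots + cheddar with both tight: 1.167 servings and 3.11 servings → $2.72.
So the least-cost plan costs $2.62.

$2.62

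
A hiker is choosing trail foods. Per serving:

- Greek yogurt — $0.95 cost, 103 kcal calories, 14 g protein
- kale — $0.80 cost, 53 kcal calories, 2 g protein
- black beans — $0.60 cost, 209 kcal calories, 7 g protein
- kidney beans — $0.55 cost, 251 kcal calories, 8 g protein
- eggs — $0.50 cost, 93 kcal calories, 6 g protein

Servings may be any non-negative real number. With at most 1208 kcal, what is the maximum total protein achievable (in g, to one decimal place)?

164.2 g

Protein per kcal: Greek yogurt 0.1359, eggs 0.06452, kale 0.03774, black beans 0.03349, kidney beans 0.03187.
With no serving limits, spend the whole calories allowance on Greek yogurt: 1208 kcal / 103 kcal × 14 g = 164.2 g.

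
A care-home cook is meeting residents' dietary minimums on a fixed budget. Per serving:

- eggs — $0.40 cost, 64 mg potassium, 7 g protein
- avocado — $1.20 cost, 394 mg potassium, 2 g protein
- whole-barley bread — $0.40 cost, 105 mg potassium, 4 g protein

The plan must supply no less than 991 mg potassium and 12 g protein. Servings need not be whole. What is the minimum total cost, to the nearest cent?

Two binding constraints pin down two serving amounts, so the optimal mix uses at most two foods. The candidates are each food alone (scaled to the tighter of potassium/protein) and each pair with both constraints tight.
eggs only: max(991/64, 12/7) = 15.48 servings → $6.19.
avocado only: max(991/394, 12/2) = 6 servings → $7.20.
whole-barley bread only: max(991/105, 12/4) = 9.438 servings → $3.78.
eggs + avocado with both tight: 1.044 servings and 2.346 servings → $3.23.
eggs + whole-barley bread with both targets exact would need a negative amount; discard.
avocado + whole-barley bread with both tight: 1.98 servings and 2.01 servings → $3.18.
Cheapest feasible corner: $3.18.

$3.18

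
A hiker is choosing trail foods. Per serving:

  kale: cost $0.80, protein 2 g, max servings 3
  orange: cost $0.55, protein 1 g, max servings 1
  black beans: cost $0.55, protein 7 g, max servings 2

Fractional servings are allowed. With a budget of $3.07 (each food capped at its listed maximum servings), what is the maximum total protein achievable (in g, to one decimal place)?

Protein per dollar: black beans 12.73, kale 2.5, orange 1.818.
Take 2 servings of black beans: spends $1.10, +14.0 g protein (running total 14.0 g).
Take 2.462 servings of kale: spends $1.97, +4.9 g protein (running total 18.9 g).
Filling greedily by protein-per-dollar is optimal for one linear limit, giving 18.9 g.

18.9 g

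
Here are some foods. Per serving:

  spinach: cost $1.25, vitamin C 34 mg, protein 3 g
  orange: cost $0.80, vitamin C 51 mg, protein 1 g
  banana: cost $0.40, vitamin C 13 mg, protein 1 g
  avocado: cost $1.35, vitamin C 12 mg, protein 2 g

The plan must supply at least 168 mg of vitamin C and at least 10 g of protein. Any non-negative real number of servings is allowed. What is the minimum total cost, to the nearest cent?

$4.40

spinach only: max(168/34, 10/3) = 4.941 servings → $6.18.
orange only: max(168/51, 10/1) = 10 servings → $8.00.
banana only: max(168/13, 10/1) = 12.92 servings → $5.17.
avocado only: max(168/12, 10/2) = 14 servings → $18.90.
spinach + orange with both tight: 2.874 servings and 1.378 servings → $4.69.
spinach + banana: the both-tight solution has a negative serving — not a feasible corner.
spinach + avocado: the both-tight solution has a negative serving — not a feasible corner.
orange + banana with both tight: 1 serving and 9 servings → $4.40.
orange + avocado with both tight: 2.4 servings and 3.8 servings → $7.05.
banana + avocado: intersection lies outside the first quadrant.
The minimum over all feasible corners is $4.40.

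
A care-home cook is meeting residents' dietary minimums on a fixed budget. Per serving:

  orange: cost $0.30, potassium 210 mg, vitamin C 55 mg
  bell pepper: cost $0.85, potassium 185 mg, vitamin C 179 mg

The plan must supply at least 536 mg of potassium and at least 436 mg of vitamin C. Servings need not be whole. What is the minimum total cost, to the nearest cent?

The cheapest plan sits at a corner of the feasible region — with two constraints it uses at most two foods.
orange only: max(536/210, 436/55) = 7.927 servings → $2.38.
bell pepper only: max(536/185, 436/179) = 2.897 servings → $2.46.
orange + bell pepper with both tight: 0.5575 servings and 2.264 servings → $2.09.
Cheapest feasible corner: $2.09.

$2.09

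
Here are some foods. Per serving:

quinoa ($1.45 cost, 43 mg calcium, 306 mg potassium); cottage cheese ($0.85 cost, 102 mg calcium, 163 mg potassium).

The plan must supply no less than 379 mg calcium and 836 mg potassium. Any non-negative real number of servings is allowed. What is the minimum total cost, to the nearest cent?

$4.22

Two binding constraints pin down two serving amounts, so the optimal mix uses at most two foods. The candidates are each food alone (scaled to the tighter of calcium/potassium) and each pair with both constraints tight.
quinoa only: max(379/43, 836/306) = 8.814 servings → $12.78.
cottage cheese only: max(379/102, 836/163) = 5.129 servings → $4.36.
quinoa + cottage cheese with both tight: 0.9707 servings and 3.306 servings → $4.22.
Cheapest feasible corner: $4.22.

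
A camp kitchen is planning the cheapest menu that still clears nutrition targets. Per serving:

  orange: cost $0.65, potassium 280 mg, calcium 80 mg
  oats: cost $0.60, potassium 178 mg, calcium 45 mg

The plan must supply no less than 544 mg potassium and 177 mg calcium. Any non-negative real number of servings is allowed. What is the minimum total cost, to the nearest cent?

$1.44

For a min-cost LP with two ≥-constraints, a basic feasible solution has at most two positive variables.
orange only: max(544/280, 177/80) = 2.212 servings → $1.44.
oats only: max(544/178, 177/45) = 3.933 servings → $2.36.
orange + oats with both targets exact would need a negative amount; discard.
So the least-cost plan costs $1.44.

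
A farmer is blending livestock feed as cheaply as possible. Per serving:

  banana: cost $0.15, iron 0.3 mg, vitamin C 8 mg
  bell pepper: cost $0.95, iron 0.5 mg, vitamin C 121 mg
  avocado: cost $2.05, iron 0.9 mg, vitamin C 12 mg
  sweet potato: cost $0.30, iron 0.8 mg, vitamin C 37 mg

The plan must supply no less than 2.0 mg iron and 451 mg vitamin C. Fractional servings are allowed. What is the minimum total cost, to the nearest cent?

$3.54

banana only: max(2.0/0.3, 451/8) = 56.38 servings → $8.46.
bell pepper only: max(2.0/0.5, 451/121) = 4 servings → $3.80.
avocado only: max(2.0/0.9, 451/12) = 37.58 servings → $77.05.
sweet potato only: max(2.0/0.8, 451/37) = 12.19 servings → $3.66.
banana + bell pepper with both tight: 0.5108 servings and 3.693 servings → $3.59.
banana + avocado: the both-tight solution has a negative serving — not a feasible corner.
banana + sweet potato: the both-tight solution has a negative serving — not a feasible corner.
bell pepper + avocado with both tight: 3.711 servings and 0.1603 servings → $3.85.
bell pepper + sweet potato with both tight: 3.663 servings and 0.2107 servings → $3.54.
avocado + sweet potato: the both-tight solution has a negative serving — not a feasible corner.
Cheapest feasible corner: $3.54.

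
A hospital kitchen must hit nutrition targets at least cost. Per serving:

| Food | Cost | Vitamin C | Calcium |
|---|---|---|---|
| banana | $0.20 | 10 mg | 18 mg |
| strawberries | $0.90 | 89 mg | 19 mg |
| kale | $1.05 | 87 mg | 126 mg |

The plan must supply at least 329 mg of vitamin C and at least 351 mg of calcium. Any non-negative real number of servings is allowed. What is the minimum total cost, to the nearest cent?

$3.77

Check every corner: each single food scaled to meet both minima, and each pair solved so both constraints bind.
banana only: max(329/10, 351/18) = 32.9 servings → $6.58.
strawberries only: max(329/89, 351/19) = 18.47 servings → $16.63.
kale only: max(329/87, 351/126) = 3.782 servings → $3.97.
banana + strawberries with both tight: 17.7 servings and 1.708 servings → $5.08.
banana + kale: intersection lies outside the first quadrant.
strawberries + kale with both tight: 1.142 servings and 2.614 servings → $3.77.
Cheapest feasible corner: $3.77.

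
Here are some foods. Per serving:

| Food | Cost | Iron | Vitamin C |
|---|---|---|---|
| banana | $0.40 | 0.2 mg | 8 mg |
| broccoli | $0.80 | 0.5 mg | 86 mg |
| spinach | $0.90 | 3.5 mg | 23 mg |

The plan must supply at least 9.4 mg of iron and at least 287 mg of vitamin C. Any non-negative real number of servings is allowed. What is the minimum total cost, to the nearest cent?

$4.25

banana only: max(9.4/0.2, 287/8) = 47 servings → $18.80.
broccoli only: max(9.4/0.5, 287/86) = 18.8 servings → $15.04.
spinach only: max(9.4/3.5, 287/23) = 12.48 servings → $11.23.
banana + broccoli: intersection lies outside the first quadrant.
banana + spinach with both tight: 33.69 servings and 0.7607 servings → $14.16.
broccoli + spinach with both tight: 2.723 servings and 2.297 servings → $4.25.
Cheapest feasible corner: $4.25.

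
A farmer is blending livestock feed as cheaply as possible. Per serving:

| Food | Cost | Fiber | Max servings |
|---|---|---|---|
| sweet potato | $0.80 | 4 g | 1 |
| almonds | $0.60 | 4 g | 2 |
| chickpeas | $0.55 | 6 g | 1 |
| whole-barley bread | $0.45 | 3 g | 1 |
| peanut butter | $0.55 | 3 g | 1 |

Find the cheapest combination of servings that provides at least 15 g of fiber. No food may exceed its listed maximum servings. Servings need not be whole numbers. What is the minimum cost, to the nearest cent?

Cost per g of fiber: chickpeas $0.0917, almonds $0.1500, whole-barley bread $0.1500, peanut butter $0.1833, sweet potato $0.2000.
Take 1 serving of chickpeas: +6.0 g fiber for $0.55 (total $0.55, still need 9.0 g).
Take 2 servings of almonds: +8.0 g fiber for $1.20 (total $1.75, still need 1.0 g).
Take 0.3333 servings of whole-barley bread: +1.0 g fiber for $0.15 (total $1.90, still need 0.0 g).
Greedy by cheapest-per-g is optimal for a single linear constraint, so the minimum cost is $1.90.

$1.90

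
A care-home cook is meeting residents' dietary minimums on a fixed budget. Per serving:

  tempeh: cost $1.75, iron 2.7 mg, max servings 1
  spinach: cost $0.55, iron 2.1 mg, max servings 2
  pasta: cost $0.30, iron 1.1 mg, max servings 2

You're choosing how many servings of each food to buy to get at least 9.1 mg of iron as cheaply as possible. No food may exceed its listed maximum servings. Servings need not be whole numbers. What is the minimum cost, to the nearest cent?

$3.45

Cost per mg of iron: spinach $0.2619, pasta $0.2727, tempeh $0.6481.
Take 2 servings of spinach: +4.2 mg iron for $1.10 (total $1.10, still need 4.9 mg).
Take 2 servings of pasta: +2.2 mg iron for $0.60 (total $1.70, still need 2.7 mg).
Take 1 serving of tempeh: +2.7 mg iron for $1.75 (total $3.45, still need 0.0 mg).
Filling from the cheapest source first is optimal under one linear minimum: $3.45.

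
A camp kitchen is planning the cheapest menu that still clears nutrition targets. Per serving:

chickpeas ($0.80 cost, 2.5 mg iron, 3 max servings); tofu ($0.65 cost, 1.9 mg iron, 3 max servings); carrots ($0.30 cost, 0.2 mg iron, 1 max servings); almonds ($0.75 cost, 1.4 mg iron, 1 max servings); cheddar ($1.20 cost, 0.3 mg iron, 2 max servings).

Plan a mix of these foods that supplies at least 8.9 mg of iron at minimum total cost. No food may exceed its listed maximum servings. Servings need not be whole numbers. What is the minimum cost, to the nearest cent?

$2.88

Cost per mg of iron: chickpeas $0.3200, tofu $0.3421, almonds $0.5357, carrots $1.5000, cheddar $4.0000.
Take 3 servings of chickpeas: +7.5 mg iron for $2.40 (total $2.40, still need 1.4 mg).
Take 0.7368 servings of tofu: +1.4 mg iron for $0.48 (total $2.88, still need 0.0 mg).
Filling from the cheapest source first is optimal under one linear minimum: $2.88.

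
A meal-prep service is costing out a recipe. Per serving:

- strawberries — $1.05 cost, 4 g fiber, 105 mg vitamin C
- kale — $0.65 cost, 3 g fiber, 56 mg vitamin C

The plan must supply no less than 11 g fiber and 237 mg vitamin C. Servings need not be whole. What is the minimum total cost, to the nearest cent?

$2.57

Two binding constraints pin down two serving amounts, so the optimal mix uses at most two foods. The candidates are each food alone (scaled to the tighter of fiber/vitamin C) and each pair with both constraints tight.
strawberries only: max(11/4, 237/105) = 2.75 servings → $2.89.
kale only: max(11/3, 237/56) = 4.232 servings → $2.75.
strawberries + kale with both tight: 1.044 servings and 2.275 servings → $2.57.
The minimum over all feasible corners is $2.57.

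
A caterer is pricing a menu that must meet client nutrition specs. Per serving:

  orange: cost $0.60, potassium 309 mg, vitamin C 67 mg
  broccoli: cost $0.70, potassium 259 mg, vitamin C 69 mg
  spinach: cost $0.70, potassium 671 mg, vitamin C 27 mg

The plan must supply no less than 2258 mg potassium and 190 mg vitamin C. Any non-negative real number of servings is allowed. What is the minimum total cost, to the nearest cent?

$2.86

orange only: max(2258/309, 190/67) = 7.307 servings → $4.38.
broccoli only: max(2258/259, 190/69) = 8.718 servings → $6.10.
spinach only: max(2258/671, 190/27) = 7.037 servings → $4.93.
orange + broccoli: the both-tight solution has a negative serving — not a feasible corner.
orange + spinach with both tight: 1.817 servings and 2.528 servings → $2.86.
broccoli + spinach with both tight: 1.692 servings and 2.712 servings → $3.08.
The minimum over all feasible corners is $2.86.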